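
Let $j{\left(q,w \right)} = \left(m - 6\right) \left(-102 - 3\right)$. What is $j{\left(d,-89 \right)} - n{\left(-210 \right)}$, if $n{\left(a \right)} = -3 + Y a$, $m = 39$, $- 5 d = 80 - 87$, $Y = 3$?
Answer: $-2832$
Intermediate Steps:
$d = \frac{7}{5}$ ($d = - \frac{80 - 87}{5} = \left(- \frac{1}{5}\right) \left(-7\right) = \frac{7}{5} \approx 1.4$)
$n{\left(a \right)} = -3 + 3 a$
$j{\left(q,w \right)} = -3465$ ($j{\left(q,w \right)} = \left(39 - 6\right) \left(-102 - 3\right) = 33 \left(-105\right) = -3465$)
$j{\left(d,-89 \right)} - n{\left(-210 \right)} = -3465 - \left(-3 + 3 \left(-210\right)\right) = -3465 - \left(-3 - 630\right) = -3465 - -633 = -3465 + 633 = -2832$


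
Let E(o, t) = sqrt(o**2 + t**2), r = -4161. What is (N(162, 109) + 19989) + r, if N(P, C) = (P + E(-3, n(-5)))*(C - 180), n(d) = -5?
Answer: 4326 - 71*sqrt(34) ≈ 3912.0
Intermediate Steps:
N(P, C) = (-180 + C)*(P + sqrt(34)) (N(P, C) = (P + sqrt((-3)**2 + (-5)**2))*(C - 180) = (P + sqrt(9 + 25))*(-180 + C) = (P + sqrt(34))*(-180 + C) = (-180 + C)*(P + sqrt(34)))
(N(162, 109) + 19989) + r = ((-180*162 - 180*sqrt(34) + 109*162 + 109*sqrt(34)) + 19989) - 4161 = ((-29160 - 180*sqrt(34) + 17658 + 109*sqrt(34)) + 19989) - 4161 = ((-11502 - 71*sqrt(34)) + 19989) - 4161 = (8487 - 71*sqrt(34)) - 4161 = 4326 - 71*sqrt(34)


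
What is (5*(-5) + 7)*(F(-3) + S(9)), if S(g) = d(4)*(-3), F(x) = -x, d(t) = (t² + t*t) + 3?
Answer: 1836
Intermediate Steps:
d(t) = 3 + 2*t² (d(t) = (t² + t²) + 3 = 2*t² + 3 = 3 + 2*t²)
S(g) = -105 (S(g) = (3 + 2*4²)*(-3) = (3 + 2*16)*(-3) = (3 + 32)*(-3) = 35*(-3) = -105)
(5*(-5) + 7)*(F(-3) + S(9)) = (5*(-5) + 7)*(-1*(-3) - 105) = (-25 + 7)*(3 - 105) = -18*(-102) = 1836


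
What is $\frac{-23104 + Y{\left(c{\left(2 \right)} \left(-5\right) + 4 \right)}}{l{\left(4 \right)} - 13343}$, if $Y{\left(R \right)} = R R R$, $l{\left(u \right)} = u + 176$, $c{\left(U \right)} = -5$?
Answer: $- \frac{1285}{13163} \approx -0.097622$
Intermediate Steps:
$l{\left(u \right)} = 176 + u$
$Y{\left(R \right)} = R^{3}$ ($Y{\left(R \right)} = R^{2} R = R^{3}$)
$\frac{-23104 + Y{\left(c{\left(2 \right)} \left(-5\right) + 4 \right)}}{l{\left(4 \right)} - 13343} = \frac{-23104 + \left(\left(-5\right) \left(-5\right) + 4\right)^{3}}{\left(176 + 4\right) - 13343} = \frac{-23104 + \left(25 + 4\right)^{3}}{180 - 13343} = \frac{-23104 + 29^{3}}{-13163} = \left(-23104 + 24389\right) \left(- \frac{1}{13163}\right) = 1285 \left(- \frac{1}{13163}\right) = - \frac{1285}{13163}$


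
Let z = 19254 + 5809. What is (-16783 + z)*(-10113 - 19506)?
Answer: -245245320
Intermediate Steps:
z = 25063
(-16783 + z)*(-10113 - 19506) = (-16783 + 25063)*(-10113 - 19506) = 8280*(-29619) = -245245320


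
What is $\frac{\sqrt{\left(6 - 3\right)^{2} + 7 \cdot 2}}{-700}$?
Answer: $- \frac{\sqrt{23}}{700} \approx -0.0068512$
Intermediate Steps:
$\frac{\sqrt{\left(6 - 3\right)^{2} + 7 \cdot 2}}{-700} = \sqrt{3^{2} + 14} \left(- \frac{1}{700}\right) = \sqrt{9 + 14} \left(- \frac{1}{700}\right) = \sqrt{23} \left(- \frac{1}{700}\right) = - \frac{\sqrt{23}}{700}$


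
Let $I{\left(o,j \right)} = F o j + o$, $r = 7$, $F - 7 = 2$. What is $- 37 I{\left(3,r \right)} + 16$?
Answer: $-7088$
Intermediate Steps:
$F = 9$ ($F = 7 + 2 = 9$)
$I{\left(o,j \right)} = o + 9 j o$ ($I{\left(o,j \right)} = 9 o j + o = 9 j o + o = o + 9 j o$)
$- 37 I{\left(3,r \right)} + 16 = - 37 \cdot 3 \left(1 + 9 \cdot 7\right) + 16 = - 37 \cdot 3 \left(1 + 63\right) + 16 = - 37 \cdot 3 \cdot 64 + 16 = \left(-37\right) 192 + 16 = -7104 + 16 = -7088$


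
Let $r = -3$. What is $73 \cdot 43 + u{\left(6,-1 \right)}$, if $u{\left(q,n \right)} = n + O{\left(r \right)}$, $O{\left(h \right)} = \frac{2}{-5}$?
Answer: $\frac{15688}{5} \approx 3137.6$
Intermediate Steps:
$O{\left(h \right)} = - \frac{2}{5}$ ($O{\left(h \right)} = 2 \left(- \frac{1}{5}\right) = - \frac{2}{5}$)
$u{\left(q,n \right)} = - \frac{2}{5} + n$ ($u{\left(q,n \right)} = n - \frac{2}{5} = - \frac{2}{5} + n$)
$73 \cdot 43 + u{\left(6,-1 \right)} = 73 \cdot 43 - \frac{7}{5} = 3139 - \frac{7}{5} = \frac{15688}{5}$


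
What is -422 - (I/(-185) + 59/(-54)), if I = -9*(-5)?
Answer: -840487/1998 ≈ -420.66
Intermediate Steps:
I = 45
-422 - (I/(-185) + 59/(-54)) = -422 - (45/(-185) + 59/(-54)) = -422 - (45*(-1/185) + 59*(-1/54)) = -422 - (-9/37 - 59/54) = -422 - 1*(-2669/1998) = -422 + 2669/1998 = -840487/1998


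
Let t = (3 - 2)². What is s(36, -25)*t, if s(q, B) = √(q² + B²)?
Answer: √1921 ≈ 43.829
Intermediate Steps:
s(q, B) = √(B² + q²)
t = 1 (t = 1² = 1)
s(36, -25)*t = √((-25)² + 36²)*1 = √(625 + 1296)*1 = √1921*1 = √1921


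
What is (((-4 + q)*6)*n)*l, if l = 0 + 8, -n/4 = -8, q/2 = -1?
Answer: -9216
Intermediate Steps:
q = -2 (q = 2*(-1) = -2)
n = 32 (n = -4*(-8) = 32)
l = 8
(((-4 + q)*6)*n)*l = (((-4 - 2)*6)*32)*8 = (-6*6*32)*8 = -36*32*8 = -1152*8 = -9216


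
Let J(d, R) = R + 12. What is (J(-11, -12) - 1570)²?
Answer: 2464900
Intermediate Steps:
J(d, R) = 12 + R
(J(-11, -12) - 1570)² = ((12 - 12) - 1570)² = (0 - 1570)² = (-1570)² = 2464900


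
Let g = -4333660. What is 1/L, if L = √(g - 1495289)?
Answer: -I*√647661/1942983 ≈ -0.0004142*I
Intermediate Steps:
L = 3*I*√647661 (L = √(-4333660 - 1495289) = √(-5828949) = 3*I*√647661 ≈ 2414.3*I)
1/L = 1/(3*I*√647661) = -I*√647661/1942983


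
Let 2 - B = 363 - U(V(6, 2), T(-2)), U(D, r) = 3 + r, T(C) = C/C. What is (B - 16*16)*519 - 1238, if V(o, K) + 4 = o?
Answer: -319385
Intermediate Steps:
T(C) = 1
V(o, K) = -4 + o
B = -357 (B = 2 - (363 - (3 + 1)) = 2 - (363 - 1*4) = 2 - (363 - 4) = 2 - 1*359 = 2 - 359 = -357)
(B - 16*16)*519 - 1238 = (-357 - 16*16)*519 - 1238 = (-357 - 256)*519 - 1238 = -613*519 - 1238 = -318147 - 1238 = -319385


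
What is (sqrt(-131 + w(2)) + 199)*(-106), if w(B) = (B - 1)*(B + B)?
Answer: -21094 - 106*I*sqrt(127) ≈ -21094.0 - 1194.6*I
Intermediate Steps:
w(B) = 2*B*(-1 + B) (w(B) = (-1 + B)*(2*B) = 2*B*(-1 + B))
(sqrt(-131 + w(2)) + 199)*(-106) = (sqrt(-131 + 2*2*(-1 + 2)) + 199)*(-106) = (sqrt(-131 + 2*2*1) + 199)*(-106) = (sqrt(-131 + 4) + 199)*(-106) = (sqrt(-127) + 199)*(-106) = (I*sqrt(127) + 199)*(-106) = (199 + I*sqrt(127))*(-106) = -21094 - 106*I*sqrt(127)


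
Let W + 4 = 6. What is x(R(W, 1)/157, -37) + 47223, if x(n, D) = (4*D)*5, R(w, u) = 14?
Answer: 46483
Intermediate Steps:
W = 2 (W = -4 + 6 = 2)
x(n, D) = 20*D
x(R(W, 1)/157, -37) + 47223 = 20*(-37) + 47223 = -740 + 47223 = 46483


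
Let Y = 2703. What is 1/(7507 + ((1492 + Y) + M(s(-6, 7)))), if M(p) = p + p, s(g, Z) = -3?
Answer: 1/11696 ≈ 8.5499e-5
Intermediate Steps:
M(p) = 2*p
1/(7507 + ((1492 + Y) + M(s(-6, 7)))) = 1/(7507 + ((1492 + 2703) + 2*(-3))) = 1/(7507 + (4195 - 6)) = 1/(7507 + 4189) = 1/11696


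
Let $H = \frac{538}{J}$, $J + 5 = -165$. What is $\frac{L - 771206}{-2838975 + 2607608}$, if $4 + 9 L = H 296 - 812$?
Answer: $\frac{590121574}{176995755} \approx 3.3341$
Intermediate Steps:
$J = -170$ ($J = -5 - 165 = -170$)
$H = - \frac{269}{85}$ ($H = \frac{538}{-170} = 538 \left(- \frac{1}{170}\right) = - \frac{269}{85} \approx -3.1647$)
$L = - \frac{148984}{765}$ ($L = - \frac{4}{9} + \frac{\left(- \frac{269}{85}\right) 296 - 812}{9} = - \frac{4}{9} + \frac{- \frac{79624}{85} - 812}{9} = - \frac{4}{9} + \frac{1}{9} \left(- \frac{148644}{85}\right) = - \frac{4}{9} - \frac{16516}{85} = - \frac{148984}{765} \approx -194.75$)
$\frac{L - 771206}{-2838975 + 2607608} = \frac{- \frac{148984}{765} - 771206}{-2838975 + 2607608} = - \frac{590121574}{765 \left(-231367\right)} = \left(- \frac{590121574}{765}\right) \left(- \frac{1}{231367}\right) = \frac{590121574}{176995755}$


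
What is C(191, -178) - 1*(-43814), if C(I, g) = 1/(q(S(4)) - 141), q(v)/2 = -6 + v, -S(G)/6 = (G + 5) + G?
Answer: 13538525/309 ≈ 43814.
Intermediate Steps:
S(G) = -30 - 12*G (S(G) = -6*((G + 5) + G) = -6*((5 + G) + G) = -6*(5 + 2*G) = -30 - 12*G)
q(v) = -12 + 2*v (q(v) = 2*(-6 + v) = -12 + 2*v)
C(I, g) = -1/309 (C(I, g) = 1/((-12 + 2*(-30 - 12*4)) - 141) = 1/((-12 + 2*(-30 - 48)) - 141) = 1/((-12 + 2*(-78)) - 141) = 1/((-12 - 156) - 141) = 1/(-168 - 141) = 1/(-309) = -1/309)
C(191, -178) - 1*(-43814) = -1/309 - 1*(-43814) = -1/309 + 43814 = 13538525/309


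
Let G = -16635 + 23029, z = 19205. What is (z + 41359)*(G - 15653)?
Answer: -560762076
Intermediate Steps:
G = 6394
(z + 41359)*(G - 15653) = (19205 + 41359)*(6394 - 15653) = 60564*(-9259) = -560762076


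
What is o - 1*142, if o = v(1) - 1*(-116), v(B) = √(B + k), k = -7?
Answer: -26 + I*√6 ≈ -26.0 + 2.4495*I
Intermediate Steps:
v(B) = √(-7 + B) (v(B) = √(B - 7) = √(-7 + B))
o = 116 + I*√6 (o = √(-7 + 1) - 1*(-116) = √(-6) + 116 = I*√6 + 116 = 116 + I*√6 ≈ 116.0 + 2.4495*I)
o - 1*142 = (116 + I*√6) - 1*142 = (116 + I*√6) - 142 = -26 + I*√6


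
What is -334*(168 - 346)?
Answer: 59452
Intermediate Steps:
-334*(168 - 346) = -334*(-178) = 59452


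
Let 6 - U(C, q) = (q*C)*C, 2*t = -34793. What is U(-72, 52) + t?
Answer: -573917/2 ≈ -2.8696e+5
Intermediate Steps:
t = -34793/2 (t = (½)*(-34793) = -34793/2 ≈ -17397.)
U(C, q) = 6 - q*C² (U(C, q) = 6 - q*C*C = 6 - C*q*C = 6 - q*C²)
U(-72, 52) + t = (6 - 1*52*(-72)²) - 34793/2 = (6 - 1*52*5184) - 34793/2 = (6 - 269568) - 34793/2 = -269562 - 34793/2 = -573917/2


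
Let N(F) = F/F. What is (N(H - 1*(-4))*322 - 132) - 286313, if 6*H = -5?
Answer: -286123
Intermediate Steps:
H = -⅚ (H = (⅙)*(-5) = -⅚ ≈ -0.83333)
N(F) = 1
(N(H - 1*(-4))*322 - 132) - 286313 = (1*322 - 132) - 286313 = (322 - 132) - 286313 = 190 - 286313 = -286123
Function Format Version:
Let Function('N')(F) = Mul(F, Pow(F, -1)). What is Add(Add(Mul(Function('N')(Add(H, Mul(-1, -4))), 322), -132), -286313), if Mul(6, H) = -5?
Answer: -286123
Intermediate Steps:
H = Rational(-5, 6) (H = Mul(Rational(1, 6), -5) = Rational(-5, 6) ≈ -0.83333)
Function('N')(F) = 1
Add(Add(Mul(Function('N')(Add(H, Mul(-1, -4))), 322), -132), -286313) = Add(Add(Mul(1, 322), -132), -286313) = Add(Add(322, -132), -286313) = Add(190, -286313) = -286123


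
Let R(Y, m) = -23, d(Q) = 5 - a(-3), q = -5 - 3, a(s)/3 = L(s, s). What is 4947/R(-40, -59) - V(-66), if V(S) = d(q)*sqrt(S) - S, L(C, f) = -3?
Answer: -6465/23 - 14*I*sqrt(66) ≈ -281.09 - 113.74*I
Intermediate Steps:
a(s) = -9 (a(s) = 3*(-3) = -9)
q = -8
d(Q) = 14 (d(Q) = 5 - 1*(-9) = 5 + 9 = 14)
V(S) = -S + 14*sqrt(S) (V(S) = 14*sqrt(S) - S = -S + 14*sqrt(S))
4947/R(-40, -59) - V(-66) = 4947/(-23) - (-1*(-66) + 14*sqrt(-66)) = 4947*(-1/23) - (66 + 14*(I*sqrt(66))) = -4947/23 - (66 + 14*I*sqrt(66)) = -4947/23 + (-66 - 14*I*sqrt(66)) = -6465/23 - 14*I*sqrt(66)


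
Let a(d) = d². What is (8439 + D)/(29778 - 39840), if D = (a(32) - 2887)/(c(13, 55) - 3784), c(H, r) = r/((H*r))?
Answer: -23063726/27497769 ≈ -0.83875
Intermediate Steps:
c(H, r) = 1/H (c(H, r) = r*(1/(H*r)) = 1/H)
D = 8073/16397 (D = (32² - 2887)/(1/13 - 3784) = (1024 - 2887)/(1/13 - 3784) = -1863/(-49191/13) = -1863*(-13/49191) = 8073/16397 ≈ 0.49235)
(8439 + D)/(29778 - 39840) = (8439 + 8073/16397)/(29778 - 39840) = (138382356/16397)/(-10062) = (138382356/16397)*(-1/10062) = -23063726/27497769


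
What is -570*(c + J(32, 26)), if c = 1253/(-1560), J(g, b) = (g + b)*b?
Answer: -44673313/52 ≈ -8.5910e+5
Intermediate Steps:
J(g, b) = b*(b + g) (J(g, b) = (b + g)*b = b*(b + g))
c = -1253/1560 (c = 1253*(-1/1560) = -1253/1560 ≈ -0.80321)
-570*(c + J(32, 26)) = -570*(-1253/1560 + 26*(26 + 32)) = -570*(-1253/1560 + 26*58) = -570*(-1253/1560 + 1508) = -570*2351227/1560 = -44673313/52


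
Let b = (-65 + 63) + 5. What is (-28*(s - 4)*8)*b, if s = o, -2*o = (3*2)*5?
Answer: 12768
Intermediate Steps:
b = 3 (b = -2 + 5 = 3)
o = -15 (o = -3*2*5/2 = -3*5 = -1/2*30 = -15)
s = -15
(-28*(s - 4)*8)*b = -28*(-15 - 4)*8*3 = -(-532)*8*3 = -28*(-152)*3 = 4256*3 = 12768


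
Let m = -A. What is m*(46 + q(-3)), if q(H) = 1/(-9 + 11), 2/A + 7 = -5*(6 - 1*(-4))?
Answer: 31/19 ≈ 1.6316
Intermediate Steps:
A = -2/57 (A = 2/(-7 - 5*(6 - 1*(-4))) = 2/(-7 - 5*(6 + 4)) = 2/(-7 - 5*10) = 2/(-7 - 50) = 2/(-57) = 2*(-1/57) = -2/57 ≈ -0.035088)
q(H) = ½ (q(H) = 1/2 = ½)
m = 2/57 (m = -1*(-2/57) = 2/57 ≈ 0.035088)
m*(46 + q(-3)) = 2*(46 + ½)/57 = (2/57)*(93/2) = 31/19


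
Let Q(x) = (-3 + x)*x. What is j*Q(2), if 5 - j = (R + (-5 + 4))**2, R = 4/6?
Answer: -88/9 ≈ -9.7778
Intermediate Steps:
R = 2/3 (R = 4*(1/6) = 2/3 ≈ 0.66667)
Q(x) = x*(-3 + x)
j = 44/9 (j = 5 - (2/3 + (-5 + 4))**2 = 5 - (2/3 - 1)**2 = 5 - (-1/3)**2 = 5 - 1*1/9 = 5 - 1/9 = 44/9 ≈ 4.8889)
j*Q(2) = 44*(2*(-3 + 2))/9 = 44*(2*(-1))/9 = (44/9)*(-2) = -88/9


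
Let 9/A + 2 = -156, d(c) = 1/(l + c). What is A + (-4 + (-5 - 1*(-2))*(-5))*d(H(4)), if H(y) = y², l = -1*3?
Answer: 1621/2054 ≈ 0.78919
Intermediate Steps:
l = -3
d(c) = 1/(-3 + c)
A = -9/158 (A = 9/(-2 - 156) = 9/(-158) = 9*(-1/158) = -9/158 ≈ -0.056962)
A + (-4 + (-5 - 1*(-2))*(-5))*d(H(4)) = -9/158 + (-4 + (-5 - 1*(-2))*(-5))/(-3 + 4²) = -9/158 + (-4 + (-5 + 2)*(-5))/(-3 + 16) = -9/158 + (-4 - 3*(-5))/13 = -9/158 + (-4 + 15)*(1/13) = -9/158 + 11*(1/13) = -9/158 + 11/13 = 1621/2054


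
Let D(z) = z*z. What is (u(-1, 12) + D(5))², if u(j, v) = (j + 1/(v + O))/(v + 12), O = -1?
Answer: 10857025/17424 ≈ 623.11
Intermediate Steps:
D(z) = z²
u(j, v) = (j + 1/(-1 + v))/(12 + v) (u(j, v) = (j + 1/(v - 1))/(v + 12) = (j + 1/(-1 + v))/(12 + v))
(u(-1, 12) + D(5))² = ((1 - 1*(-1) - 1*12)/(-12 + 12² + 11*12) + 5²)² = ((1 + 1 - 12)/(-12 + 144 + 132) + 25)² = (-10/264 + 25)² = ((1/264)*(-10) + 25)² = (-5/132 + 25)² = (3295/132)² = 10857025/17424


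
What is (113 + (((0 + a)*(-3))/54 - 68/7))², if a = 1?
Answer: 169182049/15876 ≈ 10656.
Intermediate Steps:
(113 + (((0 + a)*(-3))/54 - 68/7))² = (113 + (((0 + 1)*(-3))/54 - 68/7))² = (113 + ((1*(-3))*(1/54) - 68*⅐))² = (113 + (-3*1/54 - 68/7))² = (113 + (-1/18 - 68/7))² = (113 - 1231/126)² = (13007/126)² = 169182049/15876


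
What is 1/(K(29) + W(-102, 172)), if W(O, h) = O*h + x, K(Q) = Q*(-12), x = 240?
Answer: -1/17652 ≈ -5.6651e-5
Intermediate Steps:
K(Q) = -12*Q
W(O, h) = 240 + O*h (W(O, h) = O*h + 240 = 240 + O*h)
1/(K(29) + W(-102, 172)) = 1/(-12*29 + (240 - 102*172)) = 1/(-348 + (240 - 17544)) = 1/(-348 - 17304) = 1/(-17652) = -1/17652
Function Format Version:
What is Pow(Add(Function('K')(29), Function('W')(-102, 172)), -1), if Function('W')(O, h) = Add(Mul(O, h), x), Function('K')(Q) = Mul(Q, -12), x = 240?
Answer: Rational(-1, 17652) ≈ -5.6651e-5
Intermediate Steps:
Function('K')(Q) = Mul(-12, Q)
Function('W')(O, h) = Add(240, Mul(O, h)) (Function('W')(O, h) = Add(Mul(O, h), 240) = Add(240, Mul(O, h)))
Pow(Add(Function('K')(29), Function('W')(-102, 172)), -1) = Pow(Add(Mul(-12, 29), Add(240, Mul(-102, 172))), -1) = Pow(Add(-348, Add(240, -17544)), -1) = Pow(Add(-348, -17304), -1) = Pow(-17652, -1) = Rational(-1, 17652)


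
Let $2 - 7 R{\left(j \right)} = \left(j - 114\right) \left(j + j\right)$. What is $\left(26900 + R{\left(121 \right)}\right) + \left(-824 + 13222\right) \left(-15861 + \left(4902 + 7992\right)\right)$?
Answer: $- \frac{257307454}{7} \approx -3.6758 \cdot 10^{7}$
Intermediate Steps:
$R{\left(j \right)} = \frac{2}{7} - \frac{2 j \left(-114 + j\right)}{7}$ ($R{\left(j \right)} = \frac{2}{7} - \frac{\left(j - 114\right) \left(j + j\right)}{7} = \frac{2}{7} - \frac{\left(-114 + j\right) 2 j}{7} = \frac{2}{7} - \frac{2 j \left(-114 + j\right)}{7}$)
$\left(26900 + R{\left(121 \right)}\right) + \left(-824 + 13222\right) \left(-15861 + \left(4902 + 7992\right)\right) = \left(26900 + \left(\frac{2}{7} - \frac{2 \cdot 121^{2}}{7} + \frac{228}{7} \cdot 121\right)\right) + \left(-824 + 13222\right) \left(-15861 + \left(4902 + 7992\right)\right) = \left(26900 + \left(\frac{2}{7} - \frac{29282}{7} + \frac{27588}{7}\right)\right) + 12398 \left(-15861 + 12894\right) = \left(26900 + \left(\frac{2}{7} - \frac{29282}{7} + \frac{27588}{7}\right)\right) + 12398 \left(-2967\right) = \left(26900 - \frac{1692}{7}\right) - 36784866 = \frac{186608}{7} - 36784866 = - \frac{257307454}{7}$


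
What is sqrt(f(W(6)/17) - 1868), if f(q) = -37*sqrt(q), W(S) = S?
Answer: sqrt(-539852 - 629*sqrt(102))/17 ≈ 43.474*I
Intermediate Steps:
sqrt(f(W(6)/17) - 1868) = sqrt(-37*sqrt(102)/17 - 1868) = sqrt(-1868 - 37*sqrt(102)/17)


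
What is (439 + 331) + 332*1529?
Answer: 508398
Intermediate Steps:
(439 + 331) + 332*1529 = 770 + 507628 = 508398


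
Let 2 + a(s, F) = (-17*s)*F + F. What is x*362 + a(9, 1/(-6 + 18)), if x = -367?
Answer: -398606/3 ≈ -1.3287e+5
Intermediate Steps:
a(s, F) = -2 + F - 17*F*s (a(s, F) = -2 + ((-17*s)*F + F) = -2 + (-17*F*s + F) = -2 + (F - 17*F*s) = -2 + F - 17*F*s)
x*362 + a(9, 1/(-6 + 18)) = -367*362 + (-2 + 1/(-6 + 18) - 17*9/(-6 + 18)) = -132854 + (-2 + 1/12 - 17*9/12) = -132854 + (-2 + 1/12 - 17*1/12*9) = -132854 + (-2 + 1/12 - 51/4) = -132854 - 44/3 = -398606/3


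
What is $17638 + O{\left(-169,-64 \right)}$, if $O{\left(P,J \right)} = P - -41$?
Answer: $17510$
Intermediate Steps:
$O{\left(P,J \right)} = 41 + P$ ($O{\left(P,J \right)} = P + 41 = 41 + P$)
$17638 + O{\left(-169,-64 \right)} = 17638 + \left(41 - 169\right) = 17638 - 128 = 17510$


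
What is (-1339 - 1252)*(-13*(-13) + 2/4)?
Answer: -878349/2 ≈ -4.3917e+5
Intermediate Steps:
(-1339 - 1252)*(-13*(-13) + 2/4) = -2591*(169 + 2*(¼)) = -2591*(169 + ½) = -2591*339/2 = -878349/2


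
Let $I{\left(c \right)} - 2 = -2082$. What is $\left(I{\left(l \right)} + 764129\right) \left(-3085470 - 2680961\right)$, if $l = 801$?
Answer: $-4394302977119$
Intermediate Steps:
$I{\left(c \right)} = -2080$ ($I{\left(c \right)} = 2 - 2082 = -2080$)
$\left(I{\left(l \right)} + 764129\right) \left(-3085470 - 2680961\right) = \left(-2080 + 764129\right) \left(-3085470 - 2680961\right) = 762049 \left(-5766431\right) = -4394302977119$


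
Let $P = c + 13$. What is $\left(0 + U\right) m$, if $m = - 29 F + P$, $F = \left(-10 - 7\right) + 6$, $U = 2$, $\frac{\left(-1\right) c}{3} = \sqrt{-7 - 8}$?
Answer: $664 - 6 i \sqrt{15} \approx 664.0 - 23.238 i$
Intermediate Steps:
$c = - 3 i \sqrt{15}$ ($c = - 3 \sqrt{-7 - 8} = - 3 \sqrt{-15} = - 3 i \sqrt{15} \approx - 11.619 i$)
$P = 13 - 3 i \sqrt{15}$ ($P = - 3 i \sqrt{15} + 13 = 13 - 3 i \sqrt{15} \approx 13.0 - 11.619 i$)
$F = -11$ ($F = -17 + 6 = -11$)
$m = 332 - 3 i \sqrt{15}$ ($m = \left(-29\right) \left(-11\right) + \left(13 - 3 i \sqrt{15}\right) = 319 + \left(13 - 3 i \sqrt{15}\right) = 332 - 3 i \sqrt{15} \approx 332.0 - 11.619 i$)
$\left(0 + U\right) m = \left(0 + 2\right) \left(332 - 3 i \sqrt{15}\right) = 2 \left(332 - 3 i \sqrt{15}\right) = 664 - 6 i \sqrt{15}$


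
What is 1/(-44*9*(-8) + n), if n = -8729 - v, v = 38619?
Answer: -1/44180 ≈ -2.2635e-5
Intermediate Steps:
n = -47348 (n = -8729 - 1*38619 = -8729 - 38619 = -47348)
1/(-44*9*(-8) + n) = 1/(-44*9*(-8) - 47348) = 1/(-396*(-8) - 47348) = 1/(3168 - 47348) = 1/(-44180) = -1/44180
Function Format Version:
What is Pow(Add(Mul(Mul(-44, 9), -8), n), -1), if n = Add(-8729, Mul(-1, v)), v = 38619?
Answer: Rational(-1, 44180) ≈ -2.2635e-5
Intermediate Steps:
n = -47348 (n = Add(-8729, Mul(-1, 38619)) = Add(-8729, -38619) = -47348)
Pow(Add(Mul(Mul(-44, 9), -8), n), -1) = Pow(Add(Mul(Mul(-44, 9), -8), -47348), -1) = Pow(Add(Mul(-396, -8), -47348), -1) = Pow(Add(3168, -47348), -1) = Pow(-44180, -1) = Rational(-1, 44180)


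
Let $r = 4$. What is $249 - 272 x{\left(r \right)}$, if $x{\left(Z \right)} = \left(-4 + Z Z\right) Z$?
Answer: $-12807$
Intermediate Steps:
$x{\left(Z \right)} = Z \left(-4 + Z^{2}\right)$ ($x{\left(Z \right)} = \left(-4 + Z^{2}\right) Z = Z \left(-4 + Z^{2}\right)$)
$249 - 272 x{\left(r \right)} = 249 - 272 \cdot 4 \left(-4 + 4^{2}\right) = 249 - 272 \cdot 4 \left(-4 + 16\right) = 249 - 272 \cdot 4 \cdot 12 = 249 - 13056 = -12807$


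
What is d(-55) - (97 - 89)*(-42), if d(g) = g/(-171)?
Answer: 57511/171 ≈ 336.32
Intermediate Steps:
d(g) = -g/171 (d(g) = g*(-1/171) = -g/171)
d(-55) - (97 - 89)*(-42) = -1/171*(-55) - (97 - 89)*(-42) = 55/171 - 8*(-42) = 55/171 - 1*(-336) = 55/171 + 336 = 57511/171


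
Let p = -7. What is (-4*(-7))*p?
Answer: -196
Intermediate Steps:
(-4*(-7))*p = -4*(-7)*(-7) = 28*(-7) = -196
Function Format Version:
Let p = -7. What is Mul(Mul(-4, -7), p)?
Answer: -196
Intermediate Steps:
Mul(Mul(-4, -7), p) = Mul(Mul(-4, -7), -7) = Mul(28, -7) = -196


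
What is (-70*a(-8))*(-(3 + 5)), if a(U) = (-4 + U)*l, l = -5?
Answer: 33600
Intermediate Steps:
a(U) = 20 - 5*U (a(U) = (-4 + U)*(-5) = 20 - 5*U)
(-70*a(-8))*(-(3 + 5)) = (-70*(20 - 5*(-8)))*(-(3 + 5)) = (-70*(20 + 40))*(-1*8) = -70*60*(-8) = -4200*(-8) = 33600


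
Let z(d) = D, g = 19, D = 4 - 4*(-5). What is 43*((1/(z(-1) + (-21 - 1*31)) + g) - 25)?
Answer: -7267/28 ≈ -259.54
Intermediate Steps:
D = 24 (D = 4 + 20 = 24)
z(d) = 24
43*((1/(z(-1) + (-21 - 1*31)) + g) - 25) = 43*((1/(24 + (-21 - 1*31)) + 19) - 25) = 43*((1/(24 + (-21 - 31)) + 19) - 25) = 43*((1/(24 - 52) + 19) - 25) = 43*((1/(-28) + 19) - 25) = 43*((-1/28 + 19) - 25) = 43*(531/28 - 25) = 43*(-169/28) = -7267/28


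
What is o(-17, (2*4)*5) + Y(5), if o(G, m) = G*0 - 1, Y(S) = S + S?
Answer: 9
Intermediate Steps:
Y(S) = 2*S
o(G, m) = -1 (o(G, m) = 0 - 1 = -1)
o(-17, (2*4)*5) + Y(5) = -1 + 2*5 = -1 + 10 = 9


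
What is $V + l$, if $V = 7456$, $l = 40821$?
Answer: $48277$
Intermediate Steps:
$V + l = 7456 + 40821 = 48277$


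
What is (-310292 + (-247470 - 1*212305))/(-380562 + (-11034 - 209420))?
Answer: 770067/601016 ≈ 1.2813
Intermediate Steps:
(-310292 + (-247470 - 1*212305))/(-380562 + (-11034 - 209420)) = (-310292 + (-247470 - 212305))/(-380562 - 220454) = (-310292 - 459775)/(-601016) = -770067*(-1/601016) = 770067/601016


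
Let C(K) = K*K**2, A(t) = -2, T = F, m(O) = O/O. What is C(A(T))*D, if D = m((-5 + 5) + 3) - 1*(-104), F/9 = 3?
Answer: -840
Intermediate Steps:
F = 27 (F = 9*3 = 27)
m(O) = 1
T = 27
C(K) = K**3
D = 105 (D = 1 - 1*(-104) = 1 + 104 = 105)
C(A(T))*D = (-2)**3*105 = -8*105 = -840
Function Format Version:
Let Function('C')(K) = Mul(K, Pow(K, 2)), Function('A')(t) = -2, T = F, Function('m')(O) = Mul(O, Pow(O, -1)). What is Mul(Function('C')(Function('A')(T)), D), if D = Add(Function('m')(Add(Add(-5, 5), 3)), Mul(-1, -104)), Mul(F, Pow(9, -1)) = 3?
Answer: -840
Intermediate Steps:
F = 27 (F = Mul(9, 3) = 27)
Function('m')(O) = 1
T = 27
Function('C')(K) = Pow(K, 3)
D = 105 (D = Add(1, Mul(-1, -104)) = Add(1, 104) = 105)
Mul(Function('C')(Function('A')(T)), D) = Mul(Pow(-2, 3), 105) = Mul(-8, 105) = -840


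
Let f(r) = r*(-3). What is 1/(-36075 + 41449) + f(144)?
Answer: -2321567/5374 ≈ -432.00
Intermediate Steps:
f(r) = -3*r
1/(-36075 + 41449) + f(144) = 1/(-36075 + 41449) - 3*144 = 1/5374 - 432 = -2321567/5374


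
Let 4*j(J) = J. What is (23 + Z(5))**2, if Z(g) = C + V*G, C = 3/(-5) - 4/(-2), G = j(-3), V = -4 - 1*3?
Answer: 351649/400 ≈ 879.12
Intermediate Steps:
j(J) = J/4
V = -7 (V = -4 - 3 = -7)
G = -3/4 (G = (1/4)*(-3) = -3/4 ≈ -0.75000)
C = 7/5 (C = 3*(-1/5) - 4*(-1/2) = -3/5 + 2 = 7/5 ≈ 1.4000)
Z(g) = 133/20 (Z(g) = 7/5 - 7*(-3/4) = 7/5 + 21/4 = 133/20)
(23 + Z(5))**2 = (23 + 133/20)**2 = (593/20)**2 = 351649/400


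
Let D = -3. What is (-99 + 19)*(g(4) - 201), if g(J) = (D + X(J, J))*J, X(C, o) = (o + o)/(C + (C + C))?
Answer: 50480/3 ≈ 16827.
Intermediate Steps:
X(C, o) = 2*o/(3*C) (X(C, o) = (2*o)/(C + 2*C) = (2*o)/((3*C)) = (2*o)*(1/(3*C)) = 2*o/(3*C))
g(J) = -7*J/3 (g(J) = (-3 + 2*J/(3*J))*J = (-3 + 2/3)*J = -7*J/3)
(-99 + 19)*(g(4) - 201) = (-99 + 19)*(-7/3*4 - 201) = -80*(-28/3 - 201) = -80*(-631/3) = 50480/3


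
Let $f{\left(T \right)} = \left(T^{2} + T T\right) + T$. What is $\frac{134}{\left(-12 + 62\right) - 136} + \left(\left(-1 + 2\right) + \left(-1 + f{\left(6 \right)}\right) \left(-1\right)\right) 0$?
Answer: $- \frac{67}{43} \approx -1.5581$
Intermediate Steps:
$f{\left(T \right)} = T + 2 T^{2}$ ($f{\left(T \right)} = \left(T^{2} + T^{2}\right) + T = 2 T^{2} + T = T + 2 T^{2}$)
$\frac{134}{\left(-12 + 62\right) - 136} + \left(\left(-1 + 2\right) + \left(-1 + f{\left(6 \right)}\right) \left(-1\right)\right) 0 = \frac{134}{\left(-12 + 62\right) - 136} + \left(\left(-1 + 2\right) + \left(-1 + 6 \left(1 + 2 \cdot 6\right)\right) \left(-1\right)\right) 0 = \frac{134}{50 - 136} + \left(1 + \left(-1 + 6 \left(1 + 12\right)\right) \left(-1\right)\right) 0 = \frac{134}{-86} + \left(1 + \left(-1 + 6 \cdot 13\right) \left(-1\right)\right) 0 = 134 \left(- \frac{1}{86}\right) + \left(1 + \left(-1 + 78\right) \left(-1\right)\right) 0 = - \frac{67}{43} + \left(1 + 77 \left(-1\right)\right) 0 = - \frac{67}{43} + \left(1 - 77\right) 0 = - \frac{67}{43} - 0 = - \frac{67}{43} + 0 = - \frac{67}{43}$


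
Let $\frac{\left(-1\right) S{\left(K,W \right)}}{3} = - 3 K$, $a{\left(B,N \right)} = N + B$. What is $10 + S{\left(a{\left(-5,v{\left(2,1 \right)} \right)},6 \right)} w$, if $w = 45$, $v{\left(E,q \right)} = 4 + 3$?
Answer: $820$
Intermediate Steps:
$v{\left(E,q \right)} = 7$
$a{\left(B,N \right)} = B + N$
$S{\left(K,W \right)} = 9 K$ ($S{\left(K,W \right)} = - 3 \left(- 3 K\right) = 9 K$)
$10 + S{\left(a{\left(-5,v{\left(2,1 \right)} \right)},6 \right)} w = 10 + 9 \left(-5 + 7\right) 45 = 10 + 9 \cdot 2 \cdot 45 = 10 + 18 \cdot 45 = 10 + 810 = 820$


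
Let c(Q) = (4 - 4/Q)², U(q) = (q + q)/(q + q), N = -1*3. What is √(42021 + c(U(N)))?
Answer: 3*√4669 ≈ 204.99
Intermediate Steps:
N = -3
U(q) = 1 (U(q) = (2*q)/((2*q)) = (2*q)*(1/(2*q)) = 1)
√(42021 + c(U(N))) = √(42021 + 16*(-1 + 1)²/1²) = √(42021 + 16*1*0²) = √(42021 + 16*1*0) = √(42021 + 0) = √42021 = 3*√4669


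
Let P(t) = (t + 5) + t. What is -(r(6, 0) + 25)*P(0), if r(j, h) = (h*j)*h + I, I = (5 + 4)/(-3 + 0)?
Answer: -110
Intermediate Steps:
P(t) = 5 + 2*t (P(t) = (5 + t) + t = 5 + 2*t)
I = -3 (I = 9/(-3) = 9*(-⅓) = -3)
r(j, h) = -3 + j*h² (r(j, h) = (h*j)*h - 3 = j*h² - 3 = -3 + j*h²)
-(r(6, 0) + 25)*P(0) = -((-3 + 6*0²) + 25)*(5 + 2*0) = -((-3 + 6*0) + 25)*(5 + 0) = -((-3 + 0) + 25)*5 = -(-3 + 25)*5 = -22*5 = -1*110 = -110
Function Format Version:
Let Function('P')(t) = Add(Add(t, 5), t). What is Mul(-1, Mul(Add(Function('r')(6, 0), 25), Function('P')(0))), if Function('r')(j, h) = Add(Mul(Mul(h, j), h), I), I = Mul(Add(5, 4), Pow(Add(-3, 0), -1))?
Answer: -110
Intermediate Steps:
Function('P')(t) = Add(5, Mul(2, t)) (Function('P')(t) = Add(Add(5, t), t) = Add(5, Mul(2, t)))
I = -3 (I = Mul(9, Pow(-3, -1)) = Mul(9, Rational(-1, 3)) = -3)
Function('r')(j, h) = Add(-3, Mul(j, Pow(h, 2))) (Function('r')(j, h) = Add(Mul(Mul(h, j), h), -3) = Add(Mul(j, Pow(h, 2)), -3) = Add(-3, Mul(j, Pow(h, 2))))
Mul(-1, Mul(Add(Function('r')(6, 0), 25), Function('P')(0))) = Mul(-1, Mul(Add(Add(-3, Mul(6, Pow(0, 2))), 25), Add(5, Mul(2, 0)))) = Mul(-1, Mul(Add(Add(-3, Mul(6, 0)), 25), Add(5, 0))) = Mul(-1, Mul(Add(Add(-3, 0), 25), 5)) = Mul(-1, Mul(Add(-3, 25), 5)) = Mul(-1, Mul(22, 5)) = Mul(-1, 110) = -110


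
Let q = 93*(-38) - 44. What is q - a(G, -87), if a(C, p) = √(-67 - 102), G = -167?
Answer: -3578 - 13*I ≈ -3578.0 - 13.0*I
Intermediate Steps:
a(C, p) = 13*I (a(C, p) = √(-169) = 13*I)
q = -3578 (q = -3534 - 44 = -3578)
q - a(G, -87) = -3578 - 13*I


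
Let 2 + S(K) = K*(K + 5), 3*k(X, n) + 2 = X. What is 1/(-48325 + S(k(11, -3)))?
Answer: -1/48303 ≈ -2.0703e-5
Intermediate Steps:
k(X, n) = -⅔ + X/3
S(K) = -2 + K*(5 + K) (S(K) = -2 + K*(K + 5) = -2 + K*(5 + K))
1/(-48325 + S(k(11, -3))) = 1/(-48325 + (-2 + (-⅔ + (⅓)*11)² + 5*(-⅔ + (⅓)*11))) = 1/(-48325 + (-2 + (-⅔ + 11/3)² + 5*(-⅔ + 11/3))) = 1/(-48325 + (-2 + 3² + 5*3)) = 1/(-48325 + (-2 + 9 + 15)) = 1/(-48325 + 22) = 1/(-48303) = -1/48303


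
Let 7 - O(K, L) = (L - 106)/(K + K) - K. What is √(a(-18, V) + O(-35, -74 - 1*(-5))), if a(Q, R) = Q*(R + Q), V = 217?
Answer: 85*I*√2/2 ≈ 60.104*I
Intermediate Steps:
O(K, L) = 7 + K - (-106 + L)/(2*K) (O(K, L) = 7 - ((L - 106)/(K + K) - K) = 7 - ((-106 + L)/((2*K)) - K) = 7 - ((-106 + L)*(1/(2*K)) - K) = 7 - ((-106 + L)/(2*K) - K) = 7 - (-K + (-106 + L)/(2*K)) = 7 + (K - (-106 + L)/(2*K)) = 7 + K - (-106 + L)/(2*K))
a(Q, R) = Q*(Q + R)
√(a(-18, V) + O(-35, -74 - 1*(-5))) = √(-18*(-18 + 217) + (53 - (-74 - 1*(-5))/2 - 35*(7 - 35))/(-35)) = √(-18*199 - (53 - (-74 + 5)/2 - 35*(-28))/35) = √(-3582 - (53 - ½*(-69) + 980)/35) = √(-3582 - (53 + 69/2 + 980)/35) = √(-3582 - 1/35*2135/2) = √(-3582 - 61/2) = √(-7225/2) = 85*I*√2/2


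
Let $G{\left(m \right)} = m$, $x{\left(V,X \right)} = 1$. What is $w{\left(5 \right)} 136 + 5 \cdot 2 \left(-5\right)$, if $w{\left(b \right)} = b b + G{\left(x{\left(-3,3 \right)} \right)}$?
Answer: $3486$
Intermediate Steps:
$w{\left(b \right)} = 1 + b^{2}$ ($w{\left(b \right)} = b b + 1 = b^{2} + 1 = 1 + b^{2}$)
$w{\left(5 \right)} 136 + 5 \cdot 2 \left(-5\right) = \left(1 + 5^{2}\right) 136 + 5 \cdot 2 \left(-5\right) = \left(1 + 25\right) 136 + 10 \left(-5\right) = 26 \cdot 136 - 50 = 3536 - 50 = 3486$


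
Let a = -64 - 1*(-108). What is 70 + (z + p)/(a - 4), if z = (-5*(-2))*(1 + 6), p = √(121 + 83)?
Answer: 287/4 + √51/20 ≈ 72.107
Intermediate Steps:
a = 44 (a = -64 + 108 = 44)
p = 2*√51 (p = √204 = 2*√51 ≈ 14.283)
z = 70 (z = 10*7 = 70)
70 + (z + p)/(a - 4) = 70 + (70 + 2*√51)/(44 - 4) = 70 + (70 + 2*√51)/40 = 70 + (70 + 2*√51)*(1/40) = 70 + (7/4 + √51/20) = 287/4 + √51/20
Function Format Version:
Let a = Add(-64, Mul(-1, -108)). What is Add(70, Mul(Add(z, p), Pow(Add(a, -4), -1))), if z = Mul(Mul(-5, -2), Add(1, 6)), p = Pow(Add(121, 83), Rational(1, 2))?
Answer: Add(Rational(287, 4), Mul(Rational(1, 20), Pow(51, Rational(1, 2)))) ≈ 72.107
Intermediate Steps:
a = 44 (a = Add(-64, 108) = 44)
p = Mul(2, Pow(51, Rational(1, 2))) (p = Pow(204, Rational(1, 2)) = Mul(2, Pow(51, Rational(1, 2))) ≈ 14.283)
z = 70 (z = Mul(10, 7) = 70)
Add(70, Mul(Add(z, p), Pow(Add(a, -4), -1))) = Add(70, Mul(Add(70, Mul(2, Pow(51, Rational(1, 2)))), Pow(Add(44, -4), -1))) = Add(70, Mul(Add(70, Mul(2, Pow(51, Rational(1, 2)))), Pow(40, -1))) = Add(70, Mul(Add(70, Mul(2, Pow(51, Rational(1, 2)))), Rational(1, 40))) = Add(70, Add(Rational(7, 4), Mul(Rational(1, 20), Pow(51, Rational(1, 2))))) = Add(Rational(287, 4), Mul(Rational(1, 20), Pow(51, Rational(1, 2))))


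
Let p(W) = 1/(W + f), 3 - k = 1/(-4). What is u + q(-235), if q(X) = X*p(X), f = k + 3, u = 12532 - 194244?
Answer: -33253108/183 ≈ -1.8171e+5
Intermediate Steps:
k = 13/4 (k = 3 - 1/(-4) = 3 - 1*(-¼) = 3 + ¼ = 13/4 ≈ 3.2500)
u = -181712
f = 25/4 (f = 13/4 + 3 = 25/4 ≈ 6.2500)
p(W) = 1/(25/4 + W) (p(W) = 1/(W + 25/4) = 1/(25/4 + W))
q(X) = 4*X/(25 + 4*X) (q(X) = X*(4/(25 + 4*X)) = 4*X/(25 + 4*X))
u + q(-235) = -181712 + 4*(-235)/(25 + 4*(-235)) = -181712 + 4*(-235)/(25 - 940) = -181712 + 4*(-235)/(-915) = -181712 + 4*(-235)*(-1/915) = -181712 + 188/183 = -33253108/183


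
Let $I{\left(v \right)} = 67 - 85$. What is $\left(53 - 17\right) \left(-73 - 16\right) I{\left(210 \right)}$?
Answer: $57672$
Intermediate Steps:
$I{\left(v \right)} = -18$
$\left(53 - 17\right) \left(-73 - 16\right) I{\left(210 \right)} = \left(53 - 17\right) \left(-73 - 16\right) \left(-18\right) = 36 \left(-89\right) \left(-18\right) = \left(-3204\right) \left(-18\right) = 57672$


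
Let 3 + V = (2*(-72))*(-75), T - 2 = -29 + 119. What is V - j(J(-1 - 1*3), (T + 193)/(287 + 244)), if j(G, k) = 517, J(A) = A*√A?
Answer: 10280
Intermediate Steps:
T = 92 (T = 2 + (-29 + 119) = 2 + 90 = 92)
J(A) = A^(3/2)
V = 10797 (V = -3 + (2*(-72))*(-75) = -3 - 144*(-75) = -3 + 10800 = 10797)
V - j(J(-1 - 1*3), (T + 193)/(287 + 244)) = 10797 - 1*517 = 10797 - 517 = 10280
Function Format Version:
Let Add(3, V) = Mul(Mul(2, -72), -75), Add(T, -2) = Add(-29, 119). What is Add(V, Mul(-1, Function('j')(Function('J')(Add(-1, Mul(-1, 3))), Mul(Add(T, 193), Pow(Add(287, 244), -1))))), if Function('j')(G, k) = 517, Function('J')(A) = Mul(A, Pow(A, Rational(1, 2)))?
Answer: 10280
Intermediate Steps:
T = 92 (T = Add(2, Add(-29, 119)) = Add(2, 90) = 92)
Function('J')(A) = Pow(A, Rational(3, 2))
V = 10797 (V = Add(-3, Mul(Mul(2, -72), -75)) = Add(-3, Mul(-144, -75)) = Add(-3, 10800) = 10797)
Add(V, Mul(-1, Function('j')(Function('J')(Add(-1, Mul(-1, 3))), Mul(Add(T, 193), Pow(Add(287, 244), -1))))) = Add(10797, Mul(-1, 517)) = Add(10797, -517) = 10280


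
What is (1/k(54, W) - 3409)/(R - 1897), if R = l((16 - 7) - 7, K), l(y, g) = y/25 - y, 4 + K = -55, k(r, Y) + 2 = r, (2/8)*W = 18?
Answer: 4431675/2468596 ≈ 1.7952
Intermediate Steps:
W = 72 (W = 4*18 = 72)
k(r, Y) = -2 + r
K = -59 (K = -4 - 55 = -59)
l(y, g) = -24*y/25 (l(y, g) = y*(1/25) - y = y/25 - y = -24*y/25)
R = -48/25 (R = -24*((16 - 7) - 7)/25 = -24*(9 - 7)/25 = -24/25*2 = -48/25 ≈ -1.9200)
(1/k(54, W) - 3409)/(R - 1897) = (1/(-2 + 54) - 3409)/(-48/25 - 1897) = (1/52 - 3409)/(-47473/25) = (1/52 - 3409)*(-25/47473) = -177267/52*(-25/47473) = 4431675/2468596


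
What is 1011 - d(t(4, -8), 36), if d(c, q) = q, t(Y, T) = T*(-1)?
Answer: 975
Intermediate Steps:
t(Y, T) = -T
1011 - d(t(4, -8), 36) = 1011 - 1*36 = 1011 - 36 = 975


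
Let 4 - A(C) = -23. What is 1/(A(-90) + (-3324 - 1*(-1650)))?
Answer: -1/1647 ≈ -0.00060716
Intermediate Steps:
A(C) = 27 (A(C) = 4 - 1*(-23) = 4 + 23 = 27)
1/(A(-90) + (-3324 - 1*(-1650))) = 1/(27 + (-3324 - 1*(-1650))) = 1/(27 + (-3324 + 1650)) = 1/(27 - 1674) = 1/(-1647) = -1/1647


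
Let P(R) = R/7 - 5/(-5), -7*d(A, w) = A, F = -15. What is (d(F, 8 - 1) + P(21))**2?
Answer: 1849/49 ≈ 37.735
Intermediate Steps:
d(A, w) = -A/7
P(R) = 1 + R/7 (P(R) = R*(1/7) - 5*(-1/5) = R/7 + 1 = 1 + R/7)
(d(F, 8 - 1) + P(21))**2 = (-1/7*(-15) + (1 + (1/7)*21))**2 = (15/7 + (1 + 3))**2 = (15/7 + 4)**2 = (43/7)**2 = 1849/49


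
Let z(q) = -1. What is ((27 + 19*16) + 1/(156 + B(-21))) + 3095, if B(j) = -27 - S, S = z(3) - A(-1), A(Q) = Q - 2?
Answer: 435103/127 ≈ 3426.0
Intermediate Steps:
A(Q) = -2 + Q
S = 2 (S = -1 - (-2 - 1) = -1 - 1*(-3) = -1 + 3 = 2)
B(j) = -29 (B(j) = -27 - 1*2 = -27 - 2 = -29)
((27 + 19*16) + 1/(156 + B(-21))) + 3095 = ((27 + 19*16) + 1/(156 - 29)) + 3095 = ((27 + 304) + 1/127) + 3095 = (331 + 1/127) + 3095 = 42038/127 + 3095 = 435103/127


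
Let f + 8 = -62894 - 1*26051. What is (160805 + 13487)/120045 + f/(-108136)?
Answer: 29525602597/12981186120 ≈ 2.2745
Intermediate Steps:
f = -88953 (f = -8 + (-62894 - 1*26051) = -8 + (-62894 - 26051) = -8 - 88945 = -88953)
(160805 + 13487)/120045 + f/(-108136) = (160805 + 13487)/120045 - 88953/(-108136) = 174292*(1/120045) - 88953*(-1/108136) = 174292/120045 + 88953/108136 = 29525602597/12981186120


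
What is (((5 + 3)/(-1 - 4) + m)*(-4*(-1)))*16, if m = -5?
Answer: -2112/5 ≈ -422.40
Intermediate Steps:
(((5 + 3)/(-1 - 4) + m)*(-4*(-1)))*16 = (((5 + 3)/(-1 - 4) - 5)*(-4*(-1)))*16 = ((8/(-5) - 5)*(-1*(-4)))*16 = ((8*(-⅕) - 5)*4)*16 = ((-8/5 - 5)*4)*16 = -33/5*4*16 = -132/5*16 = -2112/5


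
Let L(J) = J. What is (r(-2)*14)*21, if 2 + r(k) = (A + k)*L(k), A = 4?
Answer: -1764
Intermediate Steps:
r(k) = -2 + k*(4 + k) (r(k) = -2 + (4 + k)*k = -2 + k*(4 + k))
(r(-2)*14)*21 = ((-2 + (-2)² + 4*(-2))*14)*21 = ((-2 + 4 - 8)*14)*21 = -6*14*21 = -84*21 = -1764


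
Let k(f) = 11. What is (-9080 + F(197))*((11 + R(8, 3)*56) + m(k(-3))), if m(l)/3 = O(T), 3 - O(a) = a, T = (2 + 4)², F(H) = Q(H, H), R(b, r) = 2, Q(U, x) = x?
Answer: -213192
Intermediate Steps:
F(H) = H
T = 36 (T = 6² = 36)
O(a) = 3 - a
m(l) = -99 (m(l) = 3*(3 - 1*36) = 3*(3 - 36) = 3*(-33) = -99)
(-9080 + F(197))*((11 + R(8, 3)*56) + m(k(-3))) = (-9080 + 197)*((11 + 2*56) - 99) = -8883*((11 + 112) - 99) = -8883*(123 - 99) = -8883*24 = -213192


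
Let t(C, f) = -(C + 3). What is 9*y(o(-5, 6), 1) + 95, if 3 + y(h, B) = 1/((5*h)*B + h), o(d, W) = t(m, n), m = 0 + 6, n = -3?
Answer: 407/6 ≈ 67.833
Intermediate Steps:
m = 6
t(C, f) = -3 - C (t(C, f) = -(3 + C) = -3 - C)
o(d, W) = -9 (o(d, W) = -3 - 1*6 = -3 - 6 = -9)
y(h, B) = -3 + 1/(h + 5*B*h) (y(h, B) = -3 + 1/((5*h)*B + h) = -3 + 1/(5*B*h + h) = -3 + 1/(h + 5*B*h))
9*y(o(-5, 6), 1) + 95 = 9*((1 - 3*(-9) - 15*1*(-9))/((-9)*(1 + 5*1))) + 95 = 9*(-(1 + 27 + 135)/(9*(1 + 5))) + 95 = 9*(-1/9*163/6) + 95 = 9*(-1/9*1/6*163) + 95 = 9*(-163/54) + 95 = -163/6 + 95 = 407/6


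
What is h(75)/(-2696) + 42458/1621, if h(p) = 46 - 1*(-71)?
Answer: 114277111/4370216 ≈ 26.149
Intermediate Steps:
h(p) = 117 (h(p) = 46 + 71 = 117)
h(75)/(-2696) + 42458/1621 = 117/(-2696) + 42458/1621 = 117*(-1/2696) + 42458*(1/1621) = -117/2696 + 42458/1621 = 114277111/4370216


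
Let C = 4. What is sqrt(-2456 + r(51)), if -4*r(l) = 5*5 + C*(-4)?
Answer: I*sqrt(9833)/2 ≈ 49.581*I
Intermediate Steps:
r(l) = -9/4 (r(l) = -(5*5 + 4*(-4))/4 = -(25 - 16)/4 = -1/4*9 = -9/4)
sqrt(-2456 + r(51)) = sqrt(-2456 - 9/4) = sqrt(-9833/4) = I*sqrt(9833)/2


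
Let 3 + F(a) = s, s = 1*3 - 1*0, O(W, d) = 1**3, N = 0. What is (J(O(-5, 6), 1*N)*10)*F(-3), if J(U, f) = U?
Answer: 0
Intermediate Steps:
O(W, d) = 1
s = 3 (s = 3 + 0 = 3)
F(a) = 0 (F(a) = -3 + 3 = 0)
(J(O(-5, 6), 1*N)*10)*F(-3) = (1*10)*0 = 10*0 = 0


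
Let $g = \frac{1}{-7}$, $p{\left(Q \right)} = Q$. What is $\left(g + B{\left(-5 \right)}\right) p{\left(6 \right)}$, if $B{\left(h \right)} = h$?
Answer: $- \frac{216}{7} \approx -30.857$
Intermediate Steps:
$g = - \frac{1}{7} \approx -0.14286$
$\left(g + B{\left(-5 \right)}\right) p{\left(6 \right)} = \left(- \frac{1}{7} - 5\right) 6 = \left(- \frac{36}{7}\right) 6 = - \frac{216}{7}$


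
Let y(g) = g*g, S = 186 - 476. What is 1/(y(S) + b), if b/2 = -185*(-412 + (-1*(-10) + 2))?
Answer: 1/232100 ≈ 4.3085e-6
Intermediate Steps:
S = -290
y(g) = g²
b = 148000 (b = 2*(-185*(-412 + (-1*(-10) + 2))) = 2*(-185*(-412 + (10 + 2))) = 2*(-185*(-412 + 12)) = 2*(-185*(-400)) = 2*74000 = 148000)
1/(y(S) + b) = 1/((-290)² + 148000) = 1/(84100 + 148000) = 1/232100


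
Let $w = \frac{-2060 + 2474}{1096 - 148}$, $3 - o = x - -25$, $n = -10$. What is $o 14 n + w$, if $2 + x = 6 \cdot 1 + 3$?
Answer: $\frac{641549}{158} \approx 4060.4$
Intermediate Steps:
$x = 7$ ($x = -2 + \left(6 \cdot 1 + 3\right) = -2 + \left(6 + 3\right) = -2 + 9 = 7$)
$o = -29$ ($o = 3 - \left(7 - -25\right) = 3 - \left(7 + 25\right) = 3 - 32 = -29$)
$w = \frac{69}{158}$ ($w = \frac{414}{948} = 414 \cdot \frac{1}{948} = \frac{69}{158} \approx 0.43671$)
$o 14 n + w = \left(-29\right) 14 \left(-10\right) + \frac{69}{158} = \left(-406\right) \left(-10\right) + \frac{69}{158} = 4060 + \frac{69}{158} = \frac{641549}{158}$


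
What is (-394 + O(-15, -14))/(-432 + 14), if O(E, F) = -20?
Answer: 207/209 ≈ 0.99043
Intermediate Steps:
(-394 + O(-15, -14))/(-432 + 14) = (-394 - 20)/(-432 + 14) = -414/(-418) = -414*(-1/418) = 207/209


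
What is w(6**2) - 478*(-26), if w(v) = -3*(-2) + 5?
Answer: 12439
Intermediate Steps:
w(v) = 11 (w(v) = 6 + 5 = 11)
w(6**2) - 478*(-26) = 11 - 478*(-26) = 11 + 12428 = 12439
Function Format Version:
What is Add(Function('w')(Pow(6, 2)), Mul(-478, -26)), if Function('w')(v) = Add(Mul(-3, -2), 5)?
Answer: 12439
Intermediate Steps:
Function('w')(v) = 11 (Function('w')(v) = Add(6, 5) = 11)
Add(Function('w')(Pow(6, 2)), Mul(-478, -26)) = Add(11, Mul(-478, -26)) = Add(11, 12428) = 12439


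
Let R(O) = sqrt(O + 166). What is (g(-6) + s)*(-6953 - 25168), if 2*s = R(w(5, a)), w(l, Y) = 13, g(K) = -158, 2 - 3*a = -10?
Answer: 5075118 - 32121*sqrt(179)/2 ≈ 4.8602e+6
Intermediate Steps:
a = 4 (a = 2/3 - 1/3*(-10) = 2/3 + 10/3 = 4)
R(O) = sqrt(166 + O)
s = sqrt(179)/2 (s = sqrt(166 + 13)/2 = sqrt(179)/2 ≈ 6.6895)
(g(-6) + s)*(-6953 - 25168) = (-158 + sqrt(179)/2)*(-6953 - 25168) = (-158 + sqrt(179)/2)*(-32121) = 5075118 - 32121*sqrt(179)/2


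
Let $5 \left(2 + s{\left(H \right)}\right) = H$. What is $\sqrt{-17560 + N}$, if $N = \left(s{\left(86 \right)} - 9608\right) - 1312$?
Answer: $\frac{2 i \sqrt{177905}}{5} \approx 168.72 i$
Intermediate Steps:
$s{\left(H \right)} = -2 + \frac{H}{5}$
$N = - \frac{54524}{5}$ ($N = \left(\left(-2 + \frac{1}{5} \cdot 86\right) - 9608\right) - 1312 = \left(\left(-2 + \frac{86}{5}\right) - 9608\right) - 1312 = \left(\frac{76}{5} - 9608\right) - 1312 = - \frac{47964}{5} - 1312 = - \frac{54524}{5} \approx -10905.0$)
$\sqrt{-17560 + N} = \sqrt{-17560 - \frac{54524}{5}} = \sqrt{- \frac{142324}{5}} = \frac{2 i \sqrt{177905}}{5}$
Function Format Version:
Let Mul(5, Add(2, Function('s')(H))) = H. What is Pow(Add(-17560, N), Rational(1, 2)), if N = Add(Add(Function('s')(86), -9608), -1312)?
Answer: Mul(Rational(2, 5), I, Pow(177905, Rational(1, 2))) ≈ Mul(168.72, I)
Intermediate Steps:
Function('s')(H) = Add(-2, Mul(Rational(1, 5), H))
N = Rational(-54524, 5) (N = Add(Add(Add(-2, Mul(Rational(1, 5), 86)), -9608), -1312) = Add(Add(Add(-2, Rational(86, 5)), -9608), -1312) = Add(Add(Rational(76, 5), -9608), -1312) = Add(Rational(-47964, 5), -1312) = Rational(-54524, 5) ≈ -10905.)
Pow(Add(-17560, N), Rational(1, 2)) = Pow(Add(-17560, Rational(-54524, 5)), Rational(1, 2)) = Pow(Rational(-142324, 5), Rational(1, 2)) = Mul(Rational(2, 5), I, Pow(177905, Rational(1, 2)))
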